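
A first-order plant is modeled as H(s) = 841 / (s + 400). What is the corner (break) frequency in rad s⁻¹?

The single real pole at s = −400 gives a corner at ω = 400 rad s⁻¹.

400 rad s⁻¹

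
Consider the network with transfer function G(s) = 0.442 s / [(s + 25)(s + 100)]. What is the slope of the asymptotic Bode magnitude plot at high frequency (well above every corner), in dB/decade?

-20 dB/decade

With 1 zero and 2 poles, the high-frequency asymptotic slope is 20 × (1 − 2) = -20 dB/decade.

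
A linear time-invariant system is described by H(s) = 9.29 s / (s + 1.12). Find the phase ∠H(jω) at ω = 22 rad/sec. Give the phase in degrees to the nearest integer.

3°

∠(j22) = 90.00°
∠(j22 + 1.12) = arctan(22/1.12) = 87.09°
∠H(j22) = 90.00° − 87.09° = 2.91°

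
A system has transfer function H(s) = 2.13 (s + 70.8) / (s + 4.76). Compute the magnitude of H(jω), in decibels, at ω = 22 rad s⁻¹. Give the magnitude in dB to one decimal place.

16.9 dB

|j22 + 70.8| = √(22² + 70.8²) = 74.14
|j22 + 4.76| = √(22² + 4.76²) = 22.51
|H(j22)| = 2.13 × 74.14 / 22.51 = 7.0157
20 log₁₀(7.0157) = 16.92 dB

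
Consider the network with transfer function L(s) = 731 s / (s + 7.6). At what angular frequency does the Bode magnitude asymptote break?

The single real pole at s = −7.6 gives a corner at ω = 7.6 rad s⁻¹.

7.6 rad s⁻¹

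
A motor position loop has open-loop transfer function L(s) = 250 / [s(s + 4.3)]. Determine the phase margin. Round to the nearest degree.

15°

Gain crossover: |L(jω)| = 1 at ω ≈ 15.5 rad/s.
∠L(j15.5) = −90° − arctan(15.5/4.3) ≈ -164.52°
PM = 180° + (-164.52°) = 15.48°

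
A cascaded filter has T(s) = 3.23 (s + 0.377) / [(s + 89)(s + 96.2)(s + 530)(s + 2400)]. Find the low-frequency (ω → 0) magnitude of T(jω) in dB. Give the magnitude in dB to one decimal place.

-199.0 dB

T(0) = 3.23 × 0.377 / (89 × 96.2 × 530 × 2400) = 1.1181e-10
20 log₁₀(1.1181e-10) = -199.03 dB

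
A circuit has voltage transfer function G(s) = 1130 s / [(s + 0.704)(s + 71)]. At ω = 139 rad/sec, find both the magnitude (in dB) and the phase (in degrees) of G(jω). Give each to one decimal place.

|j139| = 139
|j139 + 0.704| = √(139² + 0.704²) = 139
|j139 + 71| = √(139² + 71²) = 156.1
|G(j139)| = 1130 × 139 / (139 × 156.1) = 7.2396
20 log₁₀(7.2396) = 17.19 dB
∠(j139) = 90.00°
∠(j139 + 0.704) = arctan(139/0.704) = 89.71°
∠(j139 + 71) = arctan(139/71) = 62.94°
∠G(j139) = 90.00° − (89.71° + 62.94°) = -62.65°

|G| = 17.2 dB, ∠G = -62.7 deg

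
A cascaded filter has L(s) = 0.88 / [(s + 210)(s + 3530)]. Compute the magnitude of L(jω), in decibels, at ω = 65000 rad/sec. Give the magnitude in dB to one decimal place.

|j65000 + 210| = √(65000² + 210²) = 6.5e+04
|j65000 + 3530| = √(65000² + 3530²) = 6.51e+04
|L(j65000)| = 0.88 / (6.5e+04 × 6.51e+04) = 2.0798e-10
20 log₁₀(2.0798e-10) = -193.64 dB

-193.6 dB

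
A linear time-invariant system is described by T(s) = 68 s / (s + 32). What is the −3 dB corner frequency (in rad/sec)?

32 rad/sec

For a single-pole high-pass, the −3 dB point is at the pole: ω = 32 rad/sec.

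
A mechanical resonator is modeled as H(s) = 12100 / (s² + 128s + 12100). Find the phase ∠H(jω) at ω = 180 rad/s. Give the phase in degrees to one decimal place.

∠[(j180)² + 128(j180) + 12100] = ∠[-20300 + j23040] = 131.38°
∠H(j180) = −131.38° = -131.38°

-131.4°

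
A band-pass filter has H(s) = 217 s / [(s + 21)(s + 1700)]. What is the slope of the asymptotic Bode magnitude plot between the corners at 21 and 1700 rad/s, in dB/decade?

0 dB/decade

In this band the factors already past their corner are: 1 differentiator zero, pole at 21; net slope = 0 dB/decade.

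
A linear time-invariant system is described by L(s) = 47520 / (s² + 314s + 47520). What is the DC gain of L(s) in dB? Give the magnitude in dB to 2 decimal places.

0.00 dB

L(0) = 47520 / 47520 = 1
20 log₁₀(1) = 0.000 dB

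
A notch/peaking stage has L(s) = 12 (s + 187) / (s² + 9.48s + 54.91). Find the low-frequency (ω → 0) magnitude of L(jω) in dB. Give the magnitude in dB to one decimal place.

L(0) = 12 × 187 / 54.91 = 40.867
20 log₁₀(40.867) = 32.23 dB

32.2 dB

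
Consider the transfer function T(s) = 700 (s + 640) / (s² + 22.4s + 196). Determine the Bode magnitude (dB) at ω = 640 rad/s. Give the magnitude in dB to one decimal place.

|j640 + 640| = √(640² + 640²) = 905.1
|(j640)² + 22.4(j640) + 196| = |-4.094e+05 + j14336| = 4.097e+05
|T(j640)| = 700 × 905.1 / 4.097e+05 = 1.5466
20 log₁₀(1.5466) = 3.79 dB

3.8 dB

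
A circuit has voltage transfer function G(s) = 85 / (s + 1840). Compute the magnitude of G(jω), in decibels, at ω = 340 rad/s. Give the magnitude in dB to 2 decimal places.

|j340 + 1840| = √(340² + 1840²) = 1871
|G(j340)| = 85 / 1871 = 0.045427
20 log₁₀(0.045427) = -26.854 dB

-26.85 dB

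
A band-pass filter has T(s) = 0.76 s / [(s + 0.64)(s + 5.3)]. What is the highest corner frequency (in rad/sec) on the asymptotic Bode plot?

Break frequencies occur at each pole and zero magnitude: 0.64 rad/sec, 5.3 rad/sec.
The highest is 5.3 rad/sec.

5.3 rad/sec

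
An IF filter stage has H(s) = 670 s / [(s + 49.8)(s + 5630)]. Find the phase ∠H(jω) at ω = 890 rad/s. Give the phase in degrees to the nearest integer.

∠(j890) = 90.00°
∠(j890 + 49.8) = arctan(890/49.8) = 86.80°
∠(j890 + 5630) = arctan(890/5630) = 8.98°
∠H(j890) = 90.00° − (86.80° + 8.98°) = -5.78°

-6°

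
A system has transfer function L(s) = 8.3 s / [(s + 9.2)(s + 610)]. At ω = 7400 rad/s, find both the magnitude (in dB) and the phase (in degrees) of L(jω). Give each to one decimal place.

|j7400| = 7400
|j7400 + 9.2| = √(7400² + 9.2²) = 7400
|j7400 + 610| = √(7400² + 610²) = 7425
|L(j7400)| = 8.3 × 7400 / (7400 × 7425) = 0.0011178
20 log₁₀(0.0011178) = -59.03 dB
∠(j7400) = 90.00°
∠(j7400 + 9.2) = arctan(7400/9.2) = 89.93°
∠(j7400 + 610) = arctan(7400/610) = 85.29°
∠L(j7400) = 90.00° − (89.93° + 85.29°) = -85.22°

|L| = -59.0 dB, ∠L = -85.2°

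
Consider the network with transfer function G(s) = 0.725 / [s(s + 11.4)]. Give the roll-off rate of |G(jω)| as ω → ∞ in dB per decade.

-40 dB/decade

With 0 zeros and 2 poles, the high-frequency asymptotic slope is 20 × (0 − 2) = -40 dB/decade.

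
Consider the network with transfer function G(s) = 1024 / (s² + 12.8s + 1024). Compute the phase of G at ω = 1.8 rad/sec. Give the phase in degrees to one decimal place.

∠[(j1.8)² + 12.8(j1.8) + 1024] = ∠[1020.8 + j23.04] = 1.29°
∠G(j1.8) = −1.29° = -1.29°

-1.3°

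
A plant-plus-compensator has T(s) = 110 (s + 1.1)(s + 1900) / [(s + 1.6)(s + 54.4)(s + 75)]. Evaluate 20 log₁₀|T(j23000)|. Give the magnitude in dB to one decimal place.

|j23000 + 1.1| = √(23000² + 1.1²) = 2.3e+04
|j23000 + 1900| = √(23000² + 1900²) = 2.308e+04
|j23000 + 1.6| = √(23000² + 1.6²) = 2.3e+04
|j23000 + 54.4| = √(23000² + 54.4²) = 2.3e+04
|j23000 + 75| = √(23000² + 75²) = 2.3e+04
|T(j23000)| = 110 × 2.3e+04 × 2.308e+04 / (2.3e+04 × 2.3e+04 × 2.3e+04) = 0.0047989
20 log₁₀(0.0047989) = -46.38 dB

-46.4 dB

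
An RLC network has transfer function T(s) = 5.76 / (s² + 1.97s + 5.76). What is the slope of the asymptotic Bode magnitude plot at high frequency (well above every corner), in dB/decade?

-40 dB/decade

With 0 zeros and 2 poles, the high-frequency asymptotic slope is 20 × (0 − 2) = -40 dB/decade.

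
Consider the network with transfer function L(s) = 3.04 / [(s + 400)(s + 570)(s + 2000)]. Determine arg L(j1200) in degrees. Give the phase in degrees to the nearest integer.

-167°

∠(j1200 + 400) = arctan(1200/400) = 71.57°
∠(j1200 + 570) = arctan(1200/570) = 64.59°
∠(j1200 + 2000) = arctan(1200/2000) = 30.96°
∠L(j1200) = − (71.57° + 64.59° + 30.96°) = -167.12°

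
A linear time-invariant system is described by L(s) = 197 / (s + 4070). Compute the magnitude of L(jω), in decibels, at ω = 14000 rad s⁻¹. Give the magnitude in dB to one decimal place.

-37.4 dB

|j14000 + 4070| = √(14000² + 4070²) = 1.458e+04
|L(j14000)| = 197 / 1.458e+04 = 0.013512
20 log₁₀(0.013512) = -37.39 dB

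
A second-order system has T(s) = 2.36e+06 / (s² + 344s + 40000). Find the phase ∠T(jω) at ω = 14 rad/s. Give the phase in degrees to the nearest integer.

-7°

∠[(j14)² + 344(j14) + 40000] = ∠[39804 + j4816] = 6.90°
∠T(j14) = −6.90° = -6.90°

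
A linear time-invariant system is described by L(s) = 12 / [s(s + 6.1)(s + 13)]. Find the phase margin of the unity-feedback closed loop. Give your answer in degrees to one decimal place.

Gain crossover: |L(jω)| = 1 at ω ≈ 0.151 rad s⁻¹.
∠L(j0.151) = −90° − arctan(0.151/6.1) − arctan(0.151/13) ≈ -92.09°
PM = 180° + (-92.09°) = 87.91°

87.9°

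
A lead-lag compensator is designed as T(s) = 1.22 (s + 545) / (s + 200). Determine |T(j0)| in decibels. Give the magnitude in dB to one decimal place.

T(0) = 1.22 × 545 / 200 = 3.3245
20 log₁₀(3.3245) = 10.43 dB

10.4 dB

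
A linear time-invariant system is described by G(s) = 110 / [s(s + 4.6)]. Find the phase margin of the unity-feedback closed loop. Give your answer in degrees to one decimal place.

Gain crossover: |G(jω)| = 1 at ω ≈ 10 rad s⁻¹.
∠G(j10) = −90° − arctan(10/4.6) ≈ -155.29°
PM = 180° + (-155.29°) = 24.71°

24.7°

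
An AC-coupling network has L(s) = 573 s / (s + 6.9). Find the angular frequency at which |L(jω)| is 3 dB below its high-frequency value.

For a single-pole high-pass, the −3 dB point is at the pole: ω = 6.9 rad/s.

6.9 rad/s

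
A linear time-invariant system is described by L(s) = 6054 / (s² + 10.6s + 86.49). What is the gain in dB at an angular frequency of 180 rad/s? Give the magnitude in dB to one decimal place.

-14.6 dB

|(j180)² + 10.6(j180) + 86.49| = |-32314 + j1908| = 3.237e+04
|L(j180)| = 6054 / 3.237e+04 = 0.18703
20 log₁₀(0.18703) = -14.56 dB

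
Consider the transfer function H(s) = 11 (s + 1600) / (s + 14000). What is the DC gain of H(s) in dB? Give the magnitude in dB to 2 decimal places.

1.99 dB

H(0) = 11 × 1600 / 14000 = 1.2571
20 log₁₀(1.2571) = 1.988 dB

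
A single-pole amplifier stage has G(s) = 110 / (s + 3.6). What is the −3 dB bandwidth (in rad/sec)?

For a single-pole low-pass, the −3 dB point is at the pole: ω = 3.6 rad/sec.

3.6 rad/sec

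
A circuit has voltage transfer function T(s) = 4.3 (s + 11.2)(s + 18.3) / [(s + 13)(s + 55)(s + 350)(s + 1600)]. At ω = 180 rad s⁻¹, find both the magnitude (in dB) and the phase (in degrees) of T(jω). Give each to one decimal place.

|T| = -103.7 dB, ∠T = -21.9 deg

|j180 + 11.2| = √(180² + 11.2²) = 180.3
|j180 + 18.3| = √(180² + 18.3²) = 180.9
|j180 + 13| = √(180² + 13²) = 180.5
|j180 + 55| = √(180² + 55²) = 188.2
|j180 + 350| = √(180² + 350²) = 393.6
|j180 + 1600| = √(180² + 1600²) = 1610
|T(j180)| = 4.3 × 180.3 × 180.9 / (180.5 × 188.2 × 393.6 × 1610) = 6.5186e-06
20 log₁₀(6.5186e-06) = -103.72 dB
∠(j180 + 11.2) = arctan(180/11.2) = 86.44°
∠(j180 + 18.3) = arctan(180/18.3) = 84.19°
∠(j180 + 13) = arctan(180/13) = 85.87°
∠(j180 + 55) = arctan(180/55) = 73.01°
∠(j180 + 350) = arctan(180/350) = 27.22°
∠(j180 + 1600) = arctan(180/1600) = 6.42°
∠T(j180) = 86.44° + 84.19° − (85.87° + 73.01° + 27.22° + 6.42°) = -21.88°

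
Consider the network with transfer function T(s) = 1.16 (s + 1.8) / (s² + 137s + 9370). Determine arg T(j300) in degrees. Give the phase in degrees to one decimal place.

∠(j300 + 1.8) = arctan(300/1.8) = 89.66°
∠[(j300)² + 137(j300) + 9370] = ∠[-80630 + j41100] = 152.99°
∠T(j300) = 89.66° − 152.99° = -63.33°

-63.3°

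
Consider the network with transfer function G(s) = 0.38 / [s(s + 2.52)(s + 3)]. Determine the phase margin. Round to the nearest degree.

88°

Gain crossover: |G(jω)| = 1 at ω ≈ 0.0502 rad/s.
∠G(j0.0502) = −90° − arctan(0.0502/2.52) − arctan(0.0502/3) ≈ -92.10°
PM = 180° + (-92.10°) = 87.90°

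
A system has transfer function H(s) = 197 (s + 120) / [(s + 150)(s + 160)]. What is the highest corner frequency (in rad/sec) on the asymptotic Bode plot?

Break frequencies occur at each pole and zero magnitude: 120 rad/sec, 150 rad/sec, 160 rad/sec.
The highest is 160 rad/sec.

160 rad/sec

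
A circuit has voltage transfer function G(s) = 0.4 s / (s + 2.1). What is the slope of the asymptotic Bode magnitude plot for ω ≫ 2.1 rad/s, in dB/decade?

0 dB/decade

With 1 zero and 1 pole, the high-frequency asymptotic slope is 20 × (1 − 1) = 0 dB/decade.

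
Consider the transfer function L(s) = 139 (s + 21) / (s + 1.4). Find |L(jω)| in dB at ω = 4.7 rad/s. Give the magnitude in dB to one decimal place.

|j4.7 + 21| = √(4.7² + 21²) = 21.52
|j4.7 + 1.4| = √(4.7² + 1.4²) = 4.904
|L(j4.7)| = 139 × 21.52 / 4.904 = 609.94
20 log₁₀(609.94) = 55.71 dB

55.7 dB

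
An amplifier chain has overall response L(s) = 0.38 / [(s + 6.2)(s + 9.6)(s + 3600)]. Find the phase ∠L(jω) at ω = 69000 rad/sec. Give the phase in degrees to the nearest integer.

-267°

∠(j69000 + 6.2) = arctan(69000/6.2) = 89.99°
∠(j69000 + 9.6) = arctan(69000/9.6) = 89.99°
∠(j69000 + 3600) = arctan(69000/3600) = 87.01°
∠L(j69000) = − (89.99° + 89.99° + 87.01°) = -267.00°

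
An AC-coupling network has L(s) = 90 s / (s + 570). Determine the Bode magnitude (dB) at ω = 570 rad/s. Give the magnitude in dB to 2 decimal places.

36.07 dB

|j570| = 570
|j570 + 570| = √(570² + 570²) = 806.1
|L(j570)| = 90 × 570 / 806.1 = 63.64
20 log₁₀(63.64) = 36.075 dB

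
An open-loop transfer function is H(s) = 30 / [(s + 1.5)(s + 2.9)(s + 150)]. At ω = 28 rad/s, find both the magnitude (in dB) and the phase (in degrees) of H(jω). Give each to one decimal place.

|H| = -72.1 dB, ∠H = -181.6°

|j28 + 1.5| = √(28² + 1.5²) = 28.04
|j28 + 2.9| = √(28² + 2.9²) = 28.15
|j28 + 150| = √(28² + 150²) = 152.6
|H(j28)| = 30 / (28.04 × 28.15 × 152.6) = 0.00024908
20 log₁₀(0.00024908) = -72.07 dB
∠(j28 + 1.5) = arctan(28/1.5) = 86.93°
∠(j28 + 2.9) = arctan(28/2.9) = 84.09°
∠(j28 + 150) = arctan(28/150) = 10.57°
∠H(j28) = − (86.93° + 84.09° + 10.57°) = -181.59°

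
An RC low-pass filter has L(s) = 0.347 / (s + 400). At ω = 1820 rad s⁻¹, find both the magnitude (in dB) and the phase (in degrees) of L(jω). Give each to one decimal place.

|L| = -74.6 dB, ∠L = -77.6 deg

|j1820 + 400| = √(1820² + 400²) = 1863
|L(j1820)| = 0.347 / 1863 = 0.00018621
20 log₁₀(0.00018621) = -74.60 dB
∠(j1820 + 400) = arctan(1820/400) = 77.60°
∠L(j1820) = −77.60° = -77.60°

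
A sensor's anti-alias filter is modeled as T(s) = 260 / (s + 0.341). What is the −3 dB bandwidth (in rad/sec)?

0.341 rad/sec

For a single-pole low-pass, the −3 dB point is at the pole: ω = 0.341 rad/sec.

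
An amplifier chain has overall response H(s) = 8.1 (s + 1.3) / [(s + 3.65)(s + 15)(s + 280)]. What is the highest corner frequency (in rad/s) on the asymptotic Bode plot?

280 rad/s

Break frequencies occur at each pole and zero magnitude: 1.3 rad/s, 3.65 rad/s, 15 rad/s, 280 rad/s.
The highest is 280 rad/s.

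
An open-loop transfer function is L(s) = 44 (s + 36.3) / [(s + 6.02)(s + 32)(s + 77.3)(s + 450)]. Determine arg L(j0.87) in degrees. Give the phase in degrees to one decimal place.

-9.2°

∠(j0.87 + 36.3) = arctan(0.87/36.3) = 1.37°
∠(j0.87 + 6.02) = arctan(0.87/6.02) = 8.22°
∠(j0.87 + 32) = arctan(0.87/32) = 1.56°
∠(j0.87 + 77.3) = arctan(0.87/77.3) = 0.64°
∠(j0.87 + 450) = arctan(0.87/450) = 0.11°
∠L(j0.87) = 1.37° − (8.22° + 1.56° + 0.64° + 0.11°) = -9.16°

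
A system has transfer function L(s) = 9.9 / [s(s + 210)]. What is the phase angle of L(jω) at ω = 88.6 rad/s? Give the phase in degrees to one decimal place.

-112.9°

∠(j88.6 + 210) = arctan(88.6/210) = 22.88°
∠(j88.6) = 90.00°
∠L(j88.6) = − (22.88° + 90.00°) = -112.88°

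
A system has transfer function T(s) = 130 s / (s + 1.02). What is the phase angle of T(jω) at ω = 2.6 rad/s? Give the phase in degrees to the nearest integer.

21°

∠(j2.6) = 90.00°
∠(j2.6 + 1.02) = arctan(2.6/1.02) = 68.58°
∠T(j2.6) = 90.00° − 68.58° = 21.42°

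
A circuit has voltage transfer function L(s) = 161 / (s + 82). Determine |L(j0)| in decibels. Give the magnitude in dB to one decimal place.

L(0) = 161 / 82 = 1.9634
20 log₁₀(1.9634) = 5.86 dB

5.9 dB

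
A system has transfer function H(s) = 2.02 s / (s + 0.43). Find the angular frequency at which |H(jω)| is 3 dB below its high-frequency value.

0.43 rad/s

For a single-pole high-pass, the −3 dB point is at the pole: ω = 0.43 rad/s.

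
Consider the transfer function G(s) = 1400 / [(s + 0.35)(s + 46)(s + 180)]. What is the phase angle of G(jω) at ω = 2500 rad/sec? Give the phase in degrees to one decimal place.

-264.8°

∠(j2500 + 0.35) = arctan(2500/0.35) = 89.99°
∠(j2500 + 46) = arctan(2500/46) = 88.95°
∠(j2500 + 180) = arctan(2500/180) = 85.88°
∠G(j2500) = − (89.99° + 88.95° + 85.88°) = -264.82°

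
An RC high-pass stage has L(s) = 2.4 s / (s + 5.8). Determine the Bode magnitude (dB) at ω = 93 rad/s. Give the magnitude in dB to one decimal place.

|j93| = 93
|j93 + 5.8| = √(93² + 5.8²) = 93.18
|L(j93)| = 2.4 × 93 / 93.18 = 2.3953
20 log₁₀(2.3953) = 7.59 dB

7.6 dB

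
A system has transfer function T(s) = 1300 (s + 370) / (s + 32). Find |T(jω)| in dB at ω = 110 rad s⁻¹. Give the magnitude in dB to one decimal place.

|j110 + 370| = √(110² + 370²) = 386
|j110 + 32| = √(110² + 32²) = 114.6
|T(j110)| = 1300 × 386 / 114.6 = 4380.3
20 log₁₀(4380.3) = 72.83 dB

72.8 dB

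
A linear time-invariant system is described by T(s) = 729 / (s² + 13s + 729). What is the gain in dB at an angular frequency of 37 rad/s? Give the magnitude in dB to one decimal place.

|(j37)² + 13(j37) + 729| = |-640 + j481| = 800.6
|T(j37)| = 729 / 800.6 = 0.91057
20 log₁₀(0.91057) = -0.81 dB

-0.8 dB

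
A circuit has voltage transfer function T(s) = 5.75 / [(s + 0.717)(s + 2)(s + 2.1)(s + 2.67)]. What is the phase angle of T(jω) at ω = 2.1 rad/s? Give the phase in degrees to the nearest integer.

-201°

∠(j2.1 + 0.717) = arctan(2.1/0.717) = 71.15°
∠(j2.1 + 2) = arctan(2.1/2) = 46.40°
∠(j2.1 + 2.1) = arctan(2.1/2.1) = 45.00°
∠(j2.1 + 2.67) = arctan(2.1/2.67) = 38.19°
∠T(j2.1) = − (71.15° + 46.40° + 45.00° + 38.19°) = -200.73°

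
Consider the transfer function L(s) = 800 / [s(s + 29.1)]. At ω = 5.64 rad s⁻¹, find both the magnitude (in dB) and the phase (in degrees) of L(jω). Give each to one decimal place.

|L| = 13.6 dB, ∠L = -101.0°

|j5.64 + 29.1| = √(5.64² + 29.1²) = 29.64
|j5.64| = 5.64
|L(j5.64)| = 800 / (29.64 × 5.64) = 4.7853
20 log₁₀(4.7853) = 13.60 dB
∠(j5.64 + 29.1) = arctan(5.64/29.1) = 10.97°
∠(j5.64) = 90.00°
∠L(j5.64) = − (10.97° + 90.00°) = -100.97°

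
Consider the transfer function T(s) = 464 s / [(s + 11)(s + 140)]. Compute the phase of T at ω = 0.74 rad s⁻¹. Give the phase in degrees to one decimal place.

∠(j0.74) = 90.00°
∠(j0.74 + 11) = arctan(0.74/11) = 3.85°
∠(j0.74 + 140) = arctan(0.74/140) = 0.30°
∠T(j0.74) = 90.00° − (3.85° + 0.30°) = 85.85°

85.8°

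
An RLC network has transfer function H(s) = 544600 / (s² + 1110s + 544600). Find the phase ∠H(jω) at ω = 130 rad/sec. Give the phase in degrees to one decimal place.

-15.3°

∠[(j130)² + 1110(j130) + 544600] = ∠[5.277e+05 + j1.443e+05] = 15.29°
∠H(j130) = −15.29° = -15.29°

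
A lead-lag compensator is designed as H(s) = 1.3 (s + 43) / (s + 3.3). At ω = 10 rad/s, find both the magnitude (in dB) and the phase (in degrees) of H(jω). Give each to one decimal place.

|j10 + 43| = √(10² + 43²) = 44.15
|j10 + 3.3| = √(10² + 3.3²) = 10.53
|H(j10)| = 1.3 × 44.15 / 10.53 = 5.4501
20 log₁₀(5.4501) = 14.73 dB
∠(j10 + 43) = arctan(10/43) = 13.09°
∠(j10 + 3.3) = arctan(10/3.3) = 71.74°
∠H(j10) = 13.09° − 71.74° = -58.65°

|H| = 14.7 dB, ∠H = -58.6°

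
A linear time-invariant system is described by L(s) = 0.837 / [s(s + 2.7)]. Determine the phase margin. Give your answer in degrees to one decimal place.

83.5°

Gain crossover: |L(jω)| = 1 at ω ≈ 0.308 rad/s.
∠L(j0.308) = −90° − arctan(0.308/2.7) ≈ -96.51°
PM = 180° + (-96.51°) = 83.49°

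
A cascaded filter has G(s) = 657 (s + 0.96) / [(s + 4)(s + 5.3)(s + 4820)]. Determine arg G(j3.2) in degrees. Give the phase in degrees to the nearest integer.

∠(j3.2 + 0.96) = arctan(3.2/0.96) = 73.30°
∠(j3.2 + 4) = arctan(3.2/4) = 38.66°
∠(j3.2 + 5.3) = arctan(3.2/5.3) = 31.12°
∠(j3.2 + 4820) = arctan(3.2/4820) = 0.04°
∠G(j3.2) = 73.30° − (38.66° + 31.12° + 0.04°) = 3.48°

3 deg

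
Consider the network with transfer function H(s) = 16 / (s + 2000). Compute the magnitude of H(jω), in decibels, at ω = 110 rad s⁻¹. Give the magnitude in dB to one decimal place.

-42.0 dB

|j110 + 2000| = √(110² + 2000²) = 2003
|H(j110)| = 16 / 2003 = 0.0079879
20 log₁₀(0.0079879) = -41.95 dB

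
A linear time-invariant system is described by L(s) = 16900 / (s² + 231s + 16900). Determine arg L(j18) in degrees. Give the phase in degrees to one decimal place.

∠[(j18)² + 231(j18) + 16900] = ∠[16576 + j4158] = 14.08°
∠L(j18) = −14.08° = -14.08°

-14.1°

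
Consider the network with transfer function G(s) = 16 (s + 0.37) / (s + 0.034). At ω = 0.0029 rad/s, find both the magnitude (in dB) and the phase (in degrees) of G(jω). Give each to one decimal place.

|G| = 44.8 dB, ∠G = -4.4 deg

|j0.0029 + 0.37| = √(0.0029² + 0.37²) = 0.37
|j0.0029 + 0.034| = √(0.0029² + 0.034²) = 0.03412
|G(j0.0029)| = 16 × 0.37 / 0.03412 = 173.49
20 log₁₀(173.49) = 44.79 dB
∠(j0.0029 + 0.37) = arctan(0.0029/0.37) = 0.45°
∠(j0.0029 + 0.034) = arctan(0.0029/0.034) = 4.88°
∠G(j0.0029) = 0.45° − 4.88° = -4.43°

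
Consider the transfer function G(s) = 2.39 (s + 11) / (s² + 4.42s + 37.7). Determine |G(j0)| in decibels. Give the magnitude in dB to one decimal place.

-3.1 dB

G(0) = 2.39 × 11 / 37.7 = 0.69735
20 log₁₀(0.69735) = -3.13 dB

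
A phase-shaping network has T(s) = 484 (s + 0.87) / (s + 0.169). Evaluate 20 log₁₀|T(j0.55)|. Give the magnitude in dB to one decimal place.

58.7 dB

|j0.55 + 0.87| = √(0.55² + 0.87²) = 1.029
|j0.55 + 0.169| = √(0.55² + 0.169²) = 0.5754
|T(j0.55)| = 484 × 1.029 / 0.5754 = 865.81
20 log₁₀(865.81) = 58.75 dB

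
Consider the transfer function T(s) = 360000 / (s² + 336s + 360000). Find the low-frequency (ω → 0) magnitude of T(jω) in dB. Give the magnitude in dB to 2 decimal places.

T(0) = 360000 / 360000 = 1
20 log₁₀(1) = 0.000 dB

0.00 dB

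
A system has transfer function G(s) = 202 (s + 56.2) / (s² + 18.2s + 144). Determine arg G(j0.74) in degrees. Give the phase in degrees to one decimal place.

∠(j0.74 + 56.2) = arctan(0.74/56.2) = 0.75°
∠[(j0.74)² + 18.2(j0.74) + 144] = ∠[143.45 + j13.468] = 5.36°
∠G(j0.74) = 0.75° − 5.36° = -4.61°

-4.6°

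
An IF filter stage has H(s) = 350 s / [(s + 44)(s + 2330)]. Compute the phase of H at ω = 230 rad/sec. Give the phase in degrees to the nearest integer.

∠(j230) = 90.00°
∠(j230 + 44) = arctan(230/44) = 79.17°
∠(j230 + 2330) = arctan(230/2330) = 5.64°
∠H(j230) = 90.00° − (79.17° + 5.64°) = 5.19°

5°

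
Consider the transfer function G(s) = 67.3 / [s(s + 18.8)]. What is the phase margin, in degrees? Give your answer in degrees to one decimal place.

Gain crossover: |G(jω)| = 1 at ω ≈ 3.52 rad/s.
∠G(j3.52) = −90° − arctan(3.52/18.8) ≈ -100.60°
PM = 180° + (-100.60°) = 79.40°

79.4°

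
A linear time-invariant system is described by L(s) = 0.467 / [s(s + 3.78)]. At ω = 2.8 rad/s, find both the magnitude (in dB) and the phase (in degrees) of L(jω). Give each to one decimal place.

|L| = -29.0 dB, ∠L = -126.5 deg

|j2.8 + 3.78| = √(2.8² + 3.78²) = 4.704
|j2.8| = 2.8
|L(j2.8)| = 0.467 / (4.704 × 2.8) = 0.035456
20 log₁₀(0.035456) = -29.01 dB
∠(j2.8 + 3.78) = arctan(2.8/3.78) = 36.53°
∠(j2.8) = 90.00°
∠L(j2.8) = − (36.53° + 90.00°) = -126.53°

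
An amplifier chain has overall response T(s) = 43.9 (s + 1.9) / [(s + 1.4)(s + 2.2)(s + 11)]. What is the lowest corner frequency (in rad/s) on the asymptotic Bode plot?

Break frequencies occur at each pole and zero magnitude: 1.4 rad/s, 1.9 rad/s, 2.2 rad/s, 11 rad/s.
The lowest is 1.4 rad/s.

1.4 rad/s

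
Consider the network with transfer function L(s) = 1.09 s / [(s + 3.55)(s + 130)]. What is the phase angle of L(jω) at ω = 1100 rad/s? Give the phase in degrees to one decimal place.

-83.1°

∠(j1100) = 90.00°
∠(j1100 + 3.55) = arctan(1100/3.55) = 89.82°
∠(j1100 + 130) = arctan(1100/130) = 83.26°
∠L(j1100) = 90.00° − (89.82° + 83.26°) = -83.08°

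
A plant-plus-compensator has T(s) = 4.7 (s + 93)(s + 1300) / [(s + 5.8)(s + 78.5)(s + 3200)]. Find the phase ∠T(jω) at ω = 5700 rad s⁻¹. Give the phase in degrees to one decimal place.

-73.6 deg

∠(j5700 + 93) = arctan(5700/93) = 89.07°
∠(j5700 + 1300) = arctan(5700/1300) = 77.15°
∠(j5700 + 5.8) = arctan(5700/5.8) = 89.94°
∠(j5700 + 78.5) = arctan(5700/78.5) = 89.21°
∠(j5700 + 3200) = arctan(5700/3200) = 60.69°
∠T(j5700) = 89.07° + 77.15° − (89.94° + 89.21° + 60.69°) = -73.63°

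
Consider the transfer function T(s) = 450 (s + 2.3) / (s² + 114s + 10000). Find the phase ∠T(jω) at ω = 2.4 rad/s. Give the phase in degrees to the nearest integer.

∠(j2.4 + 2.3) = arctan(2.4/2.3) = 46.22°
∠[(j2.4)² + 114(j2.4) + 10000] = ∠[9994.2 + j273.6] = 1.57°
∠T(j2.4) = 46.22° − 1.57° = 44.65°

45°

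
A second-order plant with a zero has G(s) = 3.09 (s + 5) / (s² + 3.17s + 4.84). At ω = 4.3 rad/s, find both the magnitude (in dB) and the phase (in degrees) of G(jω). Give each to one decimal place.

|j4.3 + 5| = √(4.3² + 5²) = 6.595
|(j4.3)² + 3.17(j4.3) + 4.84| = |-13.65 + j13.631| = 19.29
|G(j4.3)| = 3.09 × 6.595 / 19.29 = 1.0563
20 log₁₀(1.0563) = 0.48 dB
∠(j4.3 + 5) = arctan(4.3/5) = 40.70°
∠[(j4.3)² + 3.17(j4.3) + 4.84] = ∠[-13.65 + j13.631] = 135.04°
∠G(j4.3) = 40.70° − 135.04° = -94.34°

|G| = 0.5 dB, ∠G = -94.3 deg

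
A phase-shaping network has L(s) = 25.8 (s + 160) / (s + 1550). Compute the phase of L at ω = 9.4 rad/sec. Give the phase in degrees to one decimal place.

∠(j9.4 + 160) = arctan(9.4/160) = 3.36°
∠(j9.4 + 1550) = arctan(9.4/1550) = 0.35°
∠L(j9.4) = 3.36° − 0.35° = 3.01°

3.0°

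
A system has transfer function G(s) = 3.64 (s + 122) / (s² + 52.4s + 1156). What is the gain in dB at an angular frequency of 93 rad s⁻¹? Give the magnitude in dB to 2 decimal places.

|j93 + 122| = √(93² + 122²) = 153.4
|(j93)² + 52.4(j93) + 1156| = |-7493 + j4873.2| = 8938
|G(j93)| = 3.64 × 153.4 / 8938 = 0.062472
20 log₁₀(0.062472) = -24.086 dB

-24.09 dB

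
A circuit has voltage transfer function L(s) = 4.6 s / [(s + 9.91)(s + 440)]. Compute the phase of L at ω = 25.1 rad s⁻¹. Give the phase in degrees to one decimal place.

18.3°

∠(j25.1) = 90.00°
∠(j25.1 + 9.91) = arctan(25.1/9.91) = 68.45°
∠(j25.1 + 440) = arctan(25.1/440) = 3.26°
∠L(j25.1) = 90.00° − (68.45° + 3.26°) = 18.28°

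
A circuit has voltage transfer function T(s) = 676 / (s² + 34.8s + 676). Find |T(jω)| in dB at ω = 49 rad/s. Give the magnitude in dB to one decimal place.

|(j49)² + 34.8(j49) + 676| = |-1725 + j1705.2| = 2426
|T(j49)| = 676 / 2426 = 0.2787
20 log₁₀(0.2787) = -11.10 dB

-11.1 dB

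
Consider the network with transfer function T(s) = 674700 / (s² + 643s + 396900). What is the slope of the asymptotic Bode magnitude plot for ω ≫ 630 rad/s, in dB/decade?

-40 dB/decade

With 0 zeros and 2 poles, the high-frequency asymptotic slope is 20 × (0 − 2) = -40 dB/decade.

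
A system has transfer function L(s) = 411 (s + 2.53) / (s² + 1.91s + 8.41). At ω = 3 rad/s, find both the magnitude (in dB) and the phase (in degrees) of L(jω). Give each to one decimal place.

|j3 + 2.53| = √(3² + 2.53²) = 3.924
|(j3)² + 1.91(j3) + 8.41| = |-0.59 + j5.73| = 5.76
|L(j3)| = 411 × 3.924 / 5.76 = 280.01
20 log₁₀(280.01) = 48.94 dB
∠(j3 + 2.53) = arctan(3/2.53) = 49.86°
∠[(j3)² + 1.91(j3) + 8.41] = ∠[-0.59 + j5.73] = 95.88°
∠L(j3) = 49.86° − 95.88° = -46.02°

|L| = 48.9 dB, ∠L = -46.0°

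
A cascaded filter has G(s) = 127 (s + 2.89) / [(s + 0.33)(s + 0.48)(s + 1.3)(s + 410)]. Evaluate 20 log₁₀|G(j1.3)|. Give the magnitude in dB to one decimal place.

-10.8 dB

|j1.3 + 2.89| = √(1.3² + 2.89²) = 3.169
|j1.3 + 0.33| = √(1.3² + 0.33²) = 1.341
|j1.3 + 0.48| = √(1.3² + 0.48²) = 1.386
|j1.3 + 1.3| = √(1.3² + 1.3²) = 1.838
|j1.3 + 410| = √(1.3² + 410²) = 410
|G(j1.3)| = 127 × 3.169 / (1.341 × 1.386 × 1.838 × 410) = 0.28726
20 log₁₀(0.28726) = -10.83 dB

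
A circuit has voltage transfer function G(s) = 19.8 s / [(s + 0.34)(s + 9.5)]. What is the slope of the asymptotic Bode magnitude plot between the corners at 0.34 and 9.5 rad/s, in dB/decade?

0 dB/decade

In this band the factors already past their corner are: 1 differentiator zero, pole at 0.34; net slope = 0 dB/decade.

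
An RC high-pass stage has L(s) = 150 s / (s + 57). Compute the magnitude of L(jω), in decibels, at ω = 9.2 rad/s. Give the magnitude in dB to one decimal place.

|j9.2| = 9.2
|j9.2 + 57| = √(9.2² + 57²) = 57.74
|L(j9.2)| = 150 × 9.2 / 57.74 = 23.901
20 log₁₀(23.901) = 27.57 dB

27.6 dB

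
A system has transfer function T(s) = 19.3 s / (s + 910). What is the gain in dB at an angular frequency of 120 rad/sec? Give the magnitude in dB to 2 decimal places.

|j120| = 120
|j120 + 910| = √(120² + 910²) = 917.9
|T(j120)| = 19.3 × 120 / 917.9 = 2.5232
20 log₁₀(2.5232) = 8.039 dB

8.04 dB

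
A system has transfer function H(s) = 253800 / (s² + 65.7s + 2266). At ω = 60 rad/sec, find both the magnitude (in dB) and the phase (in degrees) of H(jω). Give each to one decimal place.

|(j60)² + 65.7(j60) + 2266| = |-1334 + j3942| = 4162
|H(j60)| = 253800 / 4162 = 60.986
20 log₁₀(60.986) = 35.70 dB
∠[(j60)² + 65.7(j60) + 2266] = ∠[-1334 + j3942] = 108.70°
∠H(j60) = −108.70° = -108.70°

|H| = 35.7 dB, ∠H = -108.7°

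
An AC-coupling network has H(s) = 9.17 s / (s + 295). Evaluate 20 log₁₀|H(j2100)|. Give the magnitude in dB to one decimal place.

|j2100| = 2100
|j2100 + 295| = √(2100² + 295²) = 2121
|H(j2100)| = 9.17 × 2100 / 2121 = 9.0808
20 log₁₀(9.0808) = 19.16 dB

19.2 dB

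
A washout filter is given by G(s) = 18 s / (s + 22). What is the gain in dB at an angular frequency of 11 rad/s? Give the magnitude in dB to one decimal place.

18.1 dB

|j11| = 11
|j11 + 22| = √(11² + 22²) = 24.6
|G(j11)| = 18 × 11 / 24.6 = 8.0498
20 log₁₀(8.0498) = 18.12 dB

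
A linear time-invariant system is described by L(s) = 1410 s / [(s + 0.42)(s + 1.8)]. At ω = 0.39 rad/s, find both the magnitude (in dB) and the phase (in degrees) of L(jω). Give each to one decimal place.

|L| = 54.3 dB, ∠L = 34.9°

|j0.39| = 0.39
|j0.39 + 0.42| = √(0.39² + 0.42²) = 0.5731
|j0.39 + 1.8| = √(0.39² + 1.8²) = 1.842
|L(j0.39)| = 1410 × 0.39 / (0.5731 × 1.842) = 520.93
20 log₁₀(520.93) = 54.34 dB
∠(j0.39) = 90.00°
∠(j0.39 + 0.42) = arctan(0.39/0.42) = 42.88°
∠(j0.39 + 1.8) = arctan(0.39/1.8) = 12.23°
∠L(j0.39) = 90.00° − (42.88° + 12.23°) = 34.90°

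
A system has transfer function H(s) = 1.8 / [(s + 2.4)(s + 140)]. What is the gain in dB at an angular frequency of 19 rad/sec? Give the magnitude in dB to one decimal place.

|j19 + 2.4| = √(19² + 2.4²) = 19.15
|j19 + 140| = √(19² + 140²) = 141.3
|H(j19)| = 1.8 / (19.15 × 141.3) = 0.00066526
20 log₁₀(0.00066526) = -63.54 dB

-63.5 dB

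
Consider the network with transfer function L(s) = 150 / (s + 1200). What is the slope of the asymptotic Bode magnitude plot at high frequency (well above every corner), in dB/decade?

-20 dB/decade

With 0 zeros and 1 pole, the high-frequency asymptotic slope is 20 × (0 − 1) = -20 dB/decade.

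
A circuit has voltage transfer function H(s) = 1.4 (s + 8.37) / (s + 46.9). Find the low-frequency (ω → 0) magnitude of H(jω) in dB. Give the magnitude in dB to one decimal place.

-12.0 dB

H(0) = 1.4 × 8.37 / 46.9 = 0.24985
20 log₁₀(0.24985) = -12.05 dB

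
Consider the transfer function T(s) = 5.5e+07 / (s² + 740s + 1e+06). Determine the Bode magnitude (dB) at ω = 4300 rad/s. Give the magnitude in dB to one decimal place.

9.8 dB

|(j4300)² + 740(j4300) + 1e+06| = |-1.749e+07 + j3.182e+06| = 1.778e+07
|T(j4300)| = 5.5e+07 / 1.778e+07 = 3.0939
20 log₁₀(3.0939) = 9.81 dB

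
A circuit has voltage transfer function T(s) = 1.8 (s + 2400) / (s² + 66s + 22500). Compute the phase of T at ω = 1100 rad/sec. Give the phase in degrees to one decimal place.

-151.9°

∠(j1100 + 2400) = arctan(1100/2400) = 24.62°
∠[(j1100)² + 66(j1100) + 22500] = ∠[-1.1875e+06 + j72600] = 176.50°
∠T(j1100) = 24.62° − 176.50° = -151.88°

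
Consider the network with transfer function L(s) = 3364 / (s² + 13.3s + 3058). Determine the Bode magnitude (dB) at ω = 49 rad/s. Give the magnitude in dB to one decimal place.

11.2 dB

|(j49)² + 13.3(j49) + 3058| = |657 + j651.7| = 925.4
|L(j49)| = 3364 / 925.4 = 3.6352
20 log₁₀(3.6352) = 11.21 dB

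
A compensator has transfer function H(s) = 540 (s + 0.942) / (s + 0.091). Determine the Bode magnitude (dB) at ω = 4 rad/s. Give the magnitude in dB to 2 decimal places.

|j4 + 0.942| = √(4² + 0.942²) = 4.109
|j4 + 0.091| = √(4² + 0.091²) = 4.001
|H(j4)| = 540 × 4.109 / 4.001 = 554.63
20 log₁₀(554.63) = 54.880 dB

54.88 dB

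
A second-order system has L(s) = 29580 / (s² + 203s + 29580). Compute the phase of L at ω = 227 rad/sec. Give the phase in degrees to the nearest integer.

∠[(j227)² + 203(j227) + 29580] = ∠[-21949 + j46081] = 115.47°
∠L(j227) = −115.47° = -115.47°

-115°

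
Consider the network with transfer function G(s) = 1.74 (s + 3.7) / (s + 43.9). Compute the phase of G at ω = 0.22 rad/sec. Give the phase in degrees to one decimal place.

3.1°

∠(j0.22 + 3.7) = arctan(0.22/3.7) = 3.40°
∠(j0.22 + 43.9) = arctan(0.22/43.9) = 0.29°
∠G(j0.22) = 3.40° − 0.29° = 3.12°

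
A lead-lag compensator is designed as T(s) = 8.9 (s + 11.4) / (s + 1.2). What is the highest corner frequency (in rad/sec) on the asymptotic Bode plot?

Break frequencies occur at each pole and zero magnitude: 1.2 rad/sec, 11.4 rad/sec.
The highest is 11.4 rad/sec.

11.4 rad/sec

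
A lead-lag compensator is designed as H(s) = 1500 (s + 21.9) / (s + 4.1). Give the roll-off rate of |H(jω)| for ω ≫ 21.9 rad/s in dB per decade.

0 dB/decade

With 1 zero and 1 pole, the high-frequency asymptotic slope is 20 × (1 − 1) = 0 dB/decade.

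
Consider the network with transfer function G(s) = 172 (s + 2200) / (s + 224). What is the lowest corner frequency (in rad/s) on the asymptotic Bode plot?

Break frequencies occur at each pole and zero magnitude: 224 rad/s, 2200 rad/s.
The lowest is 224 rad/s.

224 rad/s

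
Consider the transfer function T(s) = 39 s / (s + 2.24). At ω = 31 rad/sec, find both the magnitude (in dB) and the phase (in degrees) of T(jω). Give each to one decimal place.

|T| = 31.8 dB, ∠T = 4.1 deg

|j31| = 31
|j31 + 2.24| = √(31² + 2.24²) = 31.08
|T(j31)| = 39 × 31 / 31.08 = 38.899
20 log₁₀(38.899) = 31.80 dB
∠(j31) = 90.00°
∠(j31 + 2.24) = arctan(31/2.24) = 85.87°
∠T(j31) = 90.00° − 85.87° = 4.13°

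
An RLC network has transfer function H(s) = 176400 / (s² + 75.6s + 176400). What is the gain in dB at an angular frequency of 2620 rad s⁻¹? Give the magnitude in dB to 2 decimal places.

|(j2620)² + 75.6(j2620) + 176400| = |-6.688e+06 + j1.9807e+05| = 6.691e+06
|H(j2620)| = 176400 / 6.691e+06 = 0.026364
20 log₁₀(0.026364) = -31.580 dB

-31.58 dB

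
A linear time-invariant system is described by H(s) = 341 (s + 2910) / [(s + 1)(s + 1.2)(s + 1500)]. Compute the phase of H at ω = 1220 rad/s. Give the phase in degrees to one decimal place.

∠(j1220 + 2910) = arctan(1220/2910) = 22.75°
∠(j1220 + 1) = arctan(1220/1) = 89.95°
∠(j1220 + 1.2) = arctan(1220/1.2) = 89.94°
∠(j1220 + 1500) = arctan(1220/1500) = 39.12°
∠H(j1220) = 22.75° − (89.95° + 89.94° + 39.12°) = -196.27°

-196.3°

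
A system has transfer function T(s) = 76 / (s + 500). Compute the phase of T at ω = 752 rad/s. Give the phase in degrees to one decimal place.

∠(j752 + 500) = arctan(752/500) = 56.38°
∠T(j752) = −56.38° = -56.38°

-56.4°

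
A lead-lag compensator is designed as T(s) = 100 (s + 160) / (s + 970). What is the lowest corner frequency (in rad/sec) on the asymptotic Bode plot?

Break frequencies occur at each pole and zero magnitude: 160 rad/sec, 970 rad/sec.
The lowest is 160 rad/sec.

160 rad/sec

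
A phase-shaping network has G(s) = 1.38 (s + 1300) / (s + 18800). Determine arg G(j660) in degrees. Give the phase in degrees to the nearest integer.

25 deg

∠(j660 + 1300) = arctan(660/1300) = 26.92°
∠(j660 + 18800) = arctan(660/18800) = 2.01°
∠G(j660) = 26.92° − 2.01° = 24.91°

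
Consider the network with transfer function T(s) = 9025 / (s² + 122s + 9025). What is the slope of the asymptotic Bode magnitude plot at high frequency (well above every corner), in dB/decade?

With 0 zeros and 2 poles, the high-frequency asymptotic slope is 20 × (0 − 2) = -40 dB/decade.

-40 dB/decade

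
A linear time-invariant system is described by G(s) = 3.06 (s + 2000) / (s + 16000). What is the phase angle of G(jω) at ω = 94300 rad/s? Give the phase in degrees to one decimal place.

8.4 deg

∠(j94300 + 2000) = arctan(94300/2000) = 88.79°
∠(j94300 + 16000) = arctan(94300/16000) = 80.37°
∠G(j94300) = 88.79° − 80.37° = 8.41°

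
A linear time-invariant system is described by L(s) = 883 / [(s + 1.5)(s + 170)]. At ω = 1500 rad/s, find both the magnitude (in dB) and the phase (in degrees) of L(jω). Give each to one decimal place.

|j1500 + 1.5| = √(1500² + 1.5²) = 1500
|j1500 + 170| = √(1500² + 170²) = 1510
|L(j1500)| = 883 / (1500 × 1510) = 0.00038995
20 log₁₀(0.00038995) = -68.18 dB
∠(j1500 + 1.5) = arctan(1500/1.5) = 89.94°
∠(j1500 + 170) = arctan(1500/170) = 83.53°
∠L(j1500) = − (89.94° + 83.53°) = -173.48°

|L| = -68.2 dB, ∠L = -173.5°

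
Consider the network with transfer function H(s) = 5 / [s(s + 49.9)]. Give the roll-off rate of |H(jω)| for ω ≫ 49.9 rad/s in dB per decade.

-40 dB/decade

With 0 zeros and 2 poles, the high-frequency asymptotic slope is 20 × (0 − 2) = -40 dB/decade.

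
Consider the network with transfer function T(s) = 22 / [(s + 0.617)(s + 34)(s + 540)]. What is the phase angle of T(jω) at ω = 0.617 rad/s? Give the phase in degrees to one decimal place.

-46.1°

∠(j0.617 + 0.617) = arctan(0.617/0.617) = 45.00°
∠(j0.617 + 34) = arctan(0.617/34) = 1.04°
∠(j0.617 + 540) = arctan(0.617/540) = 0.07°
∠T(j0.617) = − (45.00° + 1.04° + 0.07°) = -46.11°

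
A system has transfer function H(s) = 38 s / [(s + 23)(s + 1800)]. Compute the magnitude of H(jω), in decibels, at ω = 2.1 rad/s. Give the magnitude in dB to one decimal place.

-54.3 dB

|j2.1| = 2.1
|j2.1 + 23| = √(2.1² + 23²) = 23.1
|j2.1 + 1800| = √(2.1² + 1800²) = 1800
|H(j2.1)| = 38 × 2.1 / (23.1 × 1800) = 0.0019196
20 log₁₀(0.0019196) = -54.34 dB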